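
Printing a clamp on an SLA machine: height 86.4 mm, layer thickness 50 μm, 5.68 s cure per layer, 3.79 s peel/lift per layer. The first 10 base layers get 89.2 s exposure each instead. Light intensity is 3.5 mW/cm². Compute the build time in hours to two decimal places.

Layers = ⌈86.4/0.05⌉ = 1728.
Bottom layers = 10 × (89.2 + 3.79), so 929.9 s.
Normal layers: 1718 × (5.68 + 3.79) → 16269.46 s.
Total = 929.9 + 16269.46 = 17199.36 s = 4.78 hours.

4.78 hours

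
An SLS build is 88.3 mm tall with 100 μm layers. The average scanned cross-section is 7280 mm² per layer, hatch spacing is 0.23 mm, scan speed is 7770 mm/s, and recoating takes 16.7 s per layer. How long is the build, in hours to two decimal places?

Layers = ⌈88.3/0.1⌉ = 883.
Scan path per layer: 7280 / 0.23 → 31652.2 mm.
Per-layer scan time = 31652.2 / 7770, so 4.0736 s.
Time per layer = 4.0736 + 16.7 = 20.7736 s.
Total: 883 × 20.7736 s = 18343.0888 s → 5.10 hours.

5.10 hours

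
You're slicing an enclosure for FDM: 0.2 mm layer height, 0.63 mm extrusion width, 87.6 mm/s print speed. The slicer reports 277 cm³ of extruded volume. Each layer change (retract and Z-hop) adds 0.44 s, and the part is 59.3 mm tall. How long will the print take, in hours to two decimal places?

7.01 hours

Bead cross-section = 0.2 × 0.63 = 0.126 mm².
Total extruded path = 277000/0.126 = 2198412.7 mm.
Extrusion time = 2198412.7 / 87.6, so 25096 s.
Number of layers: 59.3 / 0.2 → 297 (rounded up).
Non-print overhead = 297 × 0.44, so 130.68 s.
Altogether 25096 + 130.68 = 25226.68 s, i.e. 7.01 hours.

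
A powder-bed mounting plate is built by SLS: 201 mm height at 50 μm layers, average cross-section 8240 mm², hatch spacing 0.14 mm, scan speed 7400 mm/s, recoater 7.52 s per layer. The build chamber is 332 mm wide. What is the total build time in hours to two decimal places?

Layers = ⌈201/0.05⌉ = 4020.
Hatch length per layer = 8240 / 0.14, so 58857.1 mm.
Per-layer scan time = 58857.1 / 7400 = 7.9537 s.
Layer cycle = 7.9537 + 7.52, so 15.4737 s.
4020 layers × 15.4737 s/layer = 62204.274 s, i.e. 17.28 hours.

17.28 hours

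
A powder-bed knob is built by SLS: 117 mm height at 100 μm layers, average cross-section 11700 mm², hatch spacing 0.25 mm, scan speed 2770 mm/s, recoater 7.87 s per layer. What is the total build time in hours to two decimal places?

Number of layers: 117 / 0.1 → 1170 (rounded up).
Hatch length per layer: 11700 / 0.25 → 46800 mm.
Laser time per layer = 46800 / 2770 = 16.8953 s.
Time per layer: 16.8953 + 7.87 → 24.7653 s.
Build time = 1170 × 24.7653 = 28975.401 s = 8.05 hours.

8.05 hours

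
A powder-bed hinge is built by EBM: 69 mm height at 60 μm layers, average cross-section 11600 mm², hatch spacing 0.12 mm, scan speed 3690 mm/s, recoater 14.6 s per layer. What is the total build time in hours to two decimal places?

Number of layers: 69 / 0.06 → 1150 (rounded up).
Scan path per layer = 11600 / 0.12 = 96666.7 mm.
Scan time per layer = 96666.7 / 3690, so 26.1969 s.
Per-layer time = 26.1969 + 14.6 = 40.7969 s.
1150 layers × 40.7969 s/layer = 46916.435 s, i.e. 13.03 hours.

13.03 hours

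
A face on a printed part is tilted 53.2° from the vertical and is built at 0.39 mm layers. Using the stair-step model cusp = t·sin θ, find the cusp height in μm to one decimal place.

312.3 μm

h_c = t·sin θ = 0.39 × 0.8007 = 0.312273 mm (312.3 μm).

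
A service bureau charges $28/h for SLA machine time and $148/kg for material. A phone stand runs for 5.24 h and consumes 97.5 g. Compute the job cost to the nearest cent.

$161.15

Machine-time cost: 28 × 5.24 → $146.72.
Material charge = 148 × 97.5/1000 = $14.43.
Job cost: 146.72 + 14.43 = $161.15.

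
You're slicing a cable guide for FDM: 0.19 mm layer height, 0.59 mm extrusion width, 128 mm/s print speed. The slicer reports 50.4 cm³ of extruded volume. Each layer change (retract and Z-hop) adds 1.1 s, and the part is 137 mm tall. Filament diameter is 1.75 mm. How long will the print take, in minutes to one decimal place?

71.8 minutes

Extrusion cross-section = 0.19 × 0.59, so 0.1121 mm².
Total extruded path = 50400/0.1121 = 449598.6 mm.
Extrusion time = 449598.6 / 128 = 3512.5 s.
Number of layers: 137 / 0.19 → 722 (rounded up).
Layer-change overhead = 722 × 1.1, so 794.2 s.
Total = 3512.5 + 794.2 = 4306.7 s = 71.8 minutes.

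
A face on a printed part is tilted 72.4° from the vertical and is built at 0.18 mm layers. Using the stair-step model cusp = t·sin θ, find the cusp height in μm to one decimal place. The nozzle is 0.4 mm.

171.6 μm

h_c = t·sin θ = 0.18 × 0.9532 = 0.171576 mm (171.6 μm).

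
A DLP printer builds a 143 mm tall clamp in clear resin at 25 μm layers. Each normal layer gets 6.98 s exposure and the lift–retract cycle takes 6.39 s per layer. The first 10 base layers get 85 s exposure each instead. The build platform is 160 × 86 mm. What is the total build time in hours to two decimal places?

Layers = ⌈143/0.025⌉ = 5720.
Bottom layers: 10 × (85 + 6.39) → 913.9 s.
Remaining layers = 5710 × (6.98 + 6.39), so 76342.7 s.
Sum: 913.9 + 76342.7 = 77256.6 s → 21.46 hours.

21.46 hours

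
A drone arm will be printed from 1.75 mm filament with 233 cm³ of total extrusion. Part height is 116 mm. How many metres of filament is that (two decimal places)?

Filament cross-section = π × (1.75/2)² = 2.4053 mm².
L = 233000 mm³ / 2.4053 mm² = 96869.41 mm, i.e. 96.87 m.

96.87 m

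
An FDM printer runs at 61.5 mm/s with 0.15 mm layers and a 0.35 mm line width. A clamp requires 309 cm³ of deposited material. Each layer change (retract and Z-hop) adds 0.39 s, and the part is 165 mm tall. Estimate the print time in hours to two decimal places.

26.70 hours

Bead cross-section = 0.15 × 0.35, so 0.0525 mm².
Toolpath length = 309 cm³ / 0.0525 mm² = 309000 / 0.0525 = 5885714.3 mm.
Extrusion time = 5885714.3 / 61.5, so 95702.7 s.
Layers = ⌈165/0.15⌉ = 1100.
Layer-change overhead = 1100 × 0.39 = 429 s.
Total = 95702.7 + 429 = 96131.7 s = 26.70 hours.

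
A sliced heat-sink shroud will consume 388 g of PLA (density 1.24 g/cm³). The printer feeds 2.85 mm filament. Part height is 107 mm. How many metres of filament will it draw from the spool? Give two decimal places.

Extruded volume: 388/1.24 = 312.9032 cm³ (312903.2 mm³).
A = π r² = π × 1.425² = 6.3794 mm².
Length = 312903.2 / 6.3794 = 49049 mm = 49.05 m.

49.05 m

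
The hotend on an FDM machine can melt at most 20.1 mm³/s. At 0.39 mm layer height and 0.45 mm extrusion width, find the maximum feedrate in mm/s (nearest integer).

115 mm/s

Extrusion cross-section: 0.39 × 0.45 → 0.1755 mm².
v_max = Q/A = 20.1/0.1755 = 114.53 mm/s → 115 mm/s.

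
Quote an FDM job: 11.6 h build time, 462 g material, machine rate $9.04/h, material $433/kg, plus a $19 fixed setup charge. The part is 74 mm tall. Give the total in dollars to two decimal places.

$323.91

Time charge: 9.04 × 11.6 → $104.864.
Material charge = 433 × 462/1000 = $200.046.
Total = 104.864 + 200.046 + 19 = $323.91.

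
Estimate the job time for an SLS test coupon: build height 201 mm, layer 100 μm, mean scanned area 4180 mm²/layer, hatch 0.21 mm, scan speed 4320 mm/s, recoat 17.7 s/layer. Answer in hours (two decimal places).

Number of layers: 201 / 0.1 → 2010 (rounded up).
Scan path per layer = 4180 / 0.21 = 19904.8 mm.
Scan time per layer: 19904.8 / 4320 → 4.6076 s.
Layer cycle = 4.6076 + 17.7, so 22.3076 s.
2010 layers × 22.3076 s/layer = 44838.276 s, i.e. 12.46 hours.

12.46 hours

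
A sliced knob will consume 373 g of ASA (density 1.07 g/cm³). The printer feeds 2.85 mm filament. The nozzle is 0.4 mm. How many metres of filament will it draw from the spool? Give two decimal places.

Volume = 373 g / 1.07 g·cm⁻³ = 348.5981 cm³ = 348598.1 mm³.
A = π r² = π × 1.425² = 6.3794 mm².
L = V/A = 348598.1/6.3794 = 54644.34 mm → 54.64 m.

54.64 m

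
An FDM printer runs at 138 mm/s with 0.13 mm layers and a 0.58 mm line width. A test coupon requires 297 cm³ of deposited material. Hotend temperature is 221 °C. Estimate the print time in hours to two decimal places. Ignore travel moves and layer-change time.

7.93 hours

Extrusion cross-section: 0.13 × 0.58 → 0.0754 mm².
Total extruded path = 297000/0.0754 = 3938992 mm.
Extrusion time = 3938992 / 138, so 28543.4 s.
That's 28543.4 s → 7.93 hours.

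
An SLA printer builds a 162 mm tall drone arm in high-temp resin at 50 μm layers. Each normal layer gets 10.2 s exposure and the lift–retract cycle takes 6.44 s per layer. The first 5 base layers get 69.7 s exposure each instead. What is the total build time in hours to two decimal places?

Layer count = ceil(162 / 0.05) = 3240.
Base layers = 5 × (69.7 + 6.44), so 380.7 s.
Regular layers = 3235 × (10.2 + 6.44), so 53830.4 s.
Sum: 380.7 + 53830.4 = 54211.1 s → 15.06 hours.

15.06 hours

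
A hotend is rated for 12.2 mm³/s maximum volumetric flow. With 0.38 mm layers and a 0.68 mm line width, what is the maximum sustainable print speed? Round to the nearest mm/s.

47 mm/s

Extrusion cross-section: 0.38 × 0.68 → 0.2584 mm².
v_max = Q/A = 12.2/0.2584 = 47.21 mm/s → 47 mm/s.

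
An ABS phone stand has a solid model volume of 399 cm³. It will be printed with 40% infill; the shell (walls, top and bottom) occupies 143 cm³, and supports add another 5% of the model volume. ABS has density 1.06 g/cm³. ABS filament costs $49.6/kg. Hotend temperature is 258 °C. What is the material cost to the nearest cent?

$13.95

Infill region = 399 − 143 = 256 cm³.
Infill deposited = 0.40 × 256, so 102.4 cm³.
Support = 0.05 × 399, so 19.95 cm³.
Total printed volume: 143 + 102.4 + 19.95 → 265.35 cm³.
Mass = 265.35 × 1.06, so 281.271 g.
Cost = 281.271 g / 1000 × $49.6/kg = $13.95.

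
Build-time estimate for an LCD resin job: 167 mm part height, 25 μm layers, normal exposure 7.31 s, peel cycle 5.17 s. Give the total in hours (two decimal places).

23.16 hours

Layers = ⌈167/0.025⌉ = 6680.
Per-layer time = 7.31 + 5.17, so 12.48 s.
Build time: 6680 × 12.48 s = 83366.4 s, i.e. 23.16 hours.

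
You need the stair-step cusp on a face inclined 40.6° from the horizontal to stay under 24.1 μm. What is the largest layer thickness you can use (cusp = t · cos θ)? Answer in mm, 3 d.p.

t = h_c / cos θ = 0.0241 / 0.7593 = 0.032 mm.

0.032 mm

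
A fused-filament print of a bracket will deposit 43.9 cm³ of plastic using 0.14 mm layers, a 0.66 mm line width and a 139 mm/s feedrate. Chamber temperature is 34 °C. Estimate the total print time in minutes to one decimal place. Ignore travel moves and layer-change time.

57.0 minutes

Extrusion cross-section = 0.14 × 0.66 = 0.0924 mm².
Toolpath length = 43.9 cm³ / 0.0924 mm² = 43900 / 0.0924 = 475108.2 mm.
Extrusion time = 475108.2 / 139 = 3418 s.
That's 3418 s → 57.0 minutes.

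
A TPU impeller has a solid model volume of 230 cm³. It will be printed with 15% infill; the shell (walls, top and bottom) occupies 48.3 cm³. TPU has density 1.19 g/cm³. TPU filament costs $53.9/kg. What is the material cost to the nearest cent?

Interior volume = 230 − 48.3 = 181.7 cm³.
Infill deposited: 0.15 × 181.7 → 27.255 cm³.
Total extruded: 48.3 + 27.255 → 75.555 cm³.
Mass: 75.555 × 1.19 → 89.91045 g.
Cost = 89.91045 g / 1000 × $53.9/kg = $4.85.

$4.85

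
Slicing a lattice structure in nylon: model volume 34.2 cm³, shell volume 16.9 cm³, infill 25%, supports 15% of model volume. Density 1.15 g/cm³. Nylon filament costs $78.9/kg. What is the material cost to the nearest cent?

Infill region = 34.2 − 16.9, so 17.3 cm³.
Infill volume: 0.25 × 17.3 → 4.325 cm³.
Support = 0.15 × 34.2 = 5.13 cm³.
Deposited volume = 16.9 + 4.325 + 5.13, so 26.355 cm³.
Mass = 26.355 × 1.15 = 30.30825 g.
At $78.9/kg: 30.30825/1000 × 78.9 = $2.39.

$2.39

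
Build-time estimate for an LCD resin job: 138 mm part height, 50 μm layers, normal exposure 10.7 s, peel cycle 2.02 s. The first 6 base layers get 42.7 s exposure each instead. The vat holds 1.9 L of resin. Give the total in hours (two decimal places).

9.81 hours

Layers = ⌈138/0.05⌉ = 2760.
Burn-in layers: 6 × (42.7 + 2.02) → 268.32 s.
Remaining layers = 2754 × (10.7 + 2.02), so 35030.88 s.
Total = 268.32 + 35030.88 = 35299.2 s = 9.81 hours.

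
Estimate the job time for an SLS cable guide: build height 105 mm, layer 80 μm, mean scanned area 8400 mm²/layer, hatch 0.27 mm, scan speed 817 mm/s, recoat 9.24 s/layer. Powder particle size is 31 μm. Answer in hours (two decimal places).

17.26 hours

Layer count = ceil(105 / 0.08) = 1313.
Hatch length per layer = 8400 / 0.27, so 31111.1 mm.
Scan time per layer = 31111.1 / 817 = 38.0797 s.
Time per layer: 38.0797 + 9.24 → 47.3197 s.
Total: 1313 × 47.3197 s = 62130.7661 s → 17.26 hours.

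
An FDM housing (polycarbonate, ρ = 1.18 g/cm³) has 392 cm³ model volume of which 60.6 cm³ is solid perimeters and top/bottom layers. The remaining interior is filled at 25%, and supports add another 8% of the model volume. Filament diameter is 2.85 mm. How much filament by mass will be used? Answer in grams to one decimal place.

Volume inside the shell = 392 − 60.6, so 331.4 cm³.
Infill volume: 0.25 × 331.4 → 82.85 cm³.
Support: 0.08 × 392 → 31.36 cm³.
Total extruded = 60.6 + 82.85 + 31.36, so 174.81 cm³.
Mass = 174.81 × 1.18, so 206.2758 g.

206.3 g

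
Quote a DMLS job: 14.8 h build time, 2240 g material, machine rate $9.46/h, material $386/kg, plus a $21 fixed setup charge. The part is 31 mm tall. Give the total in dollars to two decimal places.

Time charge: 9.46 × 14.8 → $140.008.
Material cost = 386 × 2240/1000 = $864.64.
Adding setup: 140.008 + 864.64 + 21 → 1025.648 ≈ $1025.65.

$1025.65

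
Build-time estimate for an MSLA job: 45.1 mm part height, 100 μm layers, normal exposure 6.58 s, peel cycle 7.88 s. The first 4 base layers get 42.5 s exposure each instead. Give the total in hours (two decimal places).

1.85 hours

Layers = ⌈45.1/0.1⌉ = 451.
Bottom layers = 4 × (42.5 + 7.88), so 201.52 s.
Regular layers = 447 × (6.58 + 7.88) = 6463.62 s.
Sum: 201.52 + 6463.62 = 6665.14 s → 1.85 hours.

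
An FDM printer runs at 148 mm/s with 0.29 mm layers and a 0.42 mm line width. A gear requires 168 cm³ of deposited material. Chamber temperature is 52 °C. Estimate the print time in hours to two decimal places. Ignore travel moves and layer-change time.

2.59 hours

Line area = 0.29 × 0.42, so 0.1218 mm².
Toolpath length = 168 cm³ / 0.1218 mm² = 168000 / 0.1218 = 1379310.3 mm.
Print-move time: 1379310.3 / 148 → 9319.7 s.
9319.7 s = 2.59 hours.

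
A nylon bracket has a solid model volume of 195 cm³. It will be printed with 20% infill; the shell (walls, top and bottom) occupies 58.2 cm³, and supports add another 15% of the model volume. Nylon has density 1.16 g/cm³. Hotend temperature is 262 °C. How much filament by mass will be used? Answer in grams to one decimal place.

Infill region = 195 − 58.2 = 136.8 cm³.
Deposited infill = 0.20 × 136.8 = 27.36 cm³.
Support: 0.15 × 195 → 29.25 cm³.
Total extruded = 58.2 + 27.36 + 29.25 = 114.81 cm³.
Mass = 114.81 × 1.16 = 133.1796 g.

133.2 g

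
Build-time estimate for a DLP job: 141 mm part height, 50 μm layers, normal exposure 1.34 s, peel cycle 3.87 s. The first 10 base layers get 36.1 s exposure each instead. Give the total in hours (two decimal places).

4.18 hours

Number of layers: 141 / 0.05 → 2820 (rounded up).
Bottom layers = 10 × (36.1 + 3.87) = 399.7 s.
Regular layers = 2810 × (1.34 + 3.87) = 14640.1 s.
Sum: 399.7 + 14640.1 = 15039.8 s → 4.18 hours.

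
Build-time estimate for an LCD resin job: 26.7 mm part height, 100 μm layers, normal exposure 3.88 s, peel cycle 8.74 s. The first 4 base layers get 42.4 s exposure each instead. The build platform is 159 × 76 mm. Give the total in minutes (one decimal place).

Layers = ⌈26.7/0.1⌉ = 267.
Base layers = 4 × (42.4 + 8.74), so 204.56 s.
Regular layers: 263 × (3.88 + 8.74) → 3319.06 s.
Total = 204.56 + 3319.06 = 3523.62 s = 58.7 minutes.

58.7 minutes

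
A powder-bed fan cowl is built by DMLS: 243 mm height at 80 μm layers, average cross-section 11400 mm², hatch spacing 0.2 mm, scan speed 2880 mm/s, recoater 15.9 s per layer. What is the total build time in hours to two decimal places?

Layers = ⌈243/0.08⌉ = 3038.
Scan path per layer = 11400 / 0.2, so 57000 mm.
Scan time per layer: 57000 / 2880 → 19.7917 s.
Per-layer time = 19.7917 + 15.9, so 35.6917 s.
Build time = 3038 × 35.6917 = 108431.3846 s = 30.12 hours.

30.12 hours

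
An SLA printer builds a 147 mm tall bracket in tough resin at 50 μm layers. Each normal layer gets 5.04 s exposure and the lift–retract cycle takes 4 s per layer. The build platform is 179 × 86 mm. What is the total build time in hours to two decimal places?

Number of layers: 147 / 0.05 → 2940 (rounded up).
Each layer takes = 5.04 + 4, so 9.04 s.
Build time: 2940 × 9.04 s = 26577.6 s, i.e. 7.38 hours.

7.38 hours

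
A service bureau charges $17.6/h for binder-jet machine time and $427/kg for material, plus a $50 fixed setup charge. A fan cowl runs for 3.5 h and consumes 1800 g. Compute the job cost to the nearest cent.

Machine cost = 17.6 × 3.5 = $61.60.
Feedstock cost = 427 × 1800/1000, so $768.60.
Adding setup: 61.60 + 768.60 + 50 → $880.20.

$880.20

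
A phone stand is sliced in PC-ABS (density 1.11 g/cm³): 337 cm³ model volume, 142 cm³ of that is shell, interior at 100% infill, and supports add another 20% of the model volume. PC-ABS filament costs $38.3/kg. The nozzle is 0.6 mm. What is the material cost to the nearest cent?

$17.19

Infill region: 337 − 142 → 195 cm³.
Deposited infill = 1.00 × 195, so 195 cm³.
Support: 0.20 × 337 → 67.4 cm³.
Total extruded = 142 + 195 + 67.4, so 404.4 cm³.
Mass = 404.4 × 1.11, so 448.884 g.
Cost = 448.884 g / 1000 × $38.3/kg = $17.19.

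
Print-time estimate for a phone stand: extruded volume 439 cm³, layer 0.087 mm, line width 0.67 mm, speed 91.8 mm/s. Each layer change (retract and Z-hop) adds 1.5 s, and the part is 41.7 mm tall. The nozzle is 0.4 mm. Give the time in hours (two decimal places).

Bead cross-section = 0.087 × 0.67, so 0.05829 mm².
Toolpath length = 439 cm³ / 0.05829 mm² = 439000 / 0.05829 = 7531309 mm.
Time extruding = 7531309 / 91.8 = 82040.4 s.
Number of layers: 41.7 / 0.087 → 480 (rounded up).
Layer-change overhead = 480 × 1.5, so 720 s.
Altogether 82040.4 + 720 = 82760.4 s, i.e. 22.99 hours.

22.99 hours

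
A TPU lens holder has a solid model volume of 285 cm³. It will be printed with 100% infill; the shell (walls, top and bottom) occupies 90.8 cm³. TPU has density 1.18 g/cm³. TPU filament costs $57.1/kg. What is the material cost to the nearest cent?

Volume inside the shell = 285 − 90.8, so 194.2 cm³.
Infill deposited = 1.00 × 194.2, so 194.2 cm³.
Total extruded = 90.8 + 194.2 = 285 cm³.
Mass = 285 × 1.18, so 336.3 g.
Cost = 336.3 g / 1000 × $57.1/kg = $19.20.

$19.20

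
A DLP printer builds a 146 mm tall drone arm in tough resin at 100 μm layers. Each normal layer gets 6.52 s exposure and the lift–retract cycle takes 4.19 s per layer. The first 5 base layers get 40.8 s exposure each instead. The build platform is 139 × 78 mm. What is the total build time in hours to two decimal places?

Layers = ⌈146/0.1⌉ = 1460.
Burn-in layers: 5 × (40.8 + 4.19) → 224.95 s.
Normal layers = 1455 × (6.52 + 4.19) = 15583.05 s.
Total = 224.95 + 15583.05 = 15808 s = 4.39 hours.

4.39 hours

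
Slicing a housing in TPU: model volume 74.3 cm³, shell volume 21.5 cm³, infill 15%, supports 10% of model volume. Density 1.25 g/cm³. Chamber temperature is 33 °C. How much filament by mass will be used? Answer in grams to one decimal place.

Volume inside the shell = 74.3 − 21.5 = 52.8 cm³.
Infill volume = 0.15 × 52.8 = 7.92 cm³.
Support = 0.10 × 74.3, so 7.43 cm³.
Deposited volume: 21.5 + 7.92 + 7.43 → 36.85 cm³.
Mass = 36.85 × 1.25 = 46.0625 g.

46.1 g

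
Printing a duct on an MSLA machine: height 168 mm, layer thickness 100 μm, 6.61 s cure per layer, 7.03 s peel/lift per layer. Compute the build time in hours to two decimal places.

6.37 hours

Layers = ⌈168/0.1⌉ = 1680.
Each layer takes = 6.61 + 7.03 = 13.64 s.
Build time: 1680 × 13.64 s = 22915.2 s, i.e. 6.37 hours.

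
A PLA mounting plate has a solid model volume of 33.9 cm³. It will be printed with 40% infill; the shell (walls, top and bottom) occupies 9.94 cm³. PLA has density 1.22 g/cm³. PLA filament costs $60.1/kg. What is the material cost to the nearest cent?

Volume inside the shell: 33.9 − 9.94 → 23.96 cm³.
Infill volume: 0.40 × 23.96 → 9.584 cm³.
Deposited volume: 9.94 + 9.584 → 19.524 cm³.
Mass: 19.524 × 1.22 → 23.81928 g.
Cost = 23.81928 g / 1000 × $60.1/kg = $1.43.

$1.43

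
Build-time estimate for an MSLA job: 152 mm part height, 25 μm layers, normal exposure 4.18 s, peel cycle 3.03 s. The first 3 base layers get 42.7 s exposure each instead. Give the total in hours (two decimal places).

12.21 hours

Layers = ⌈152/0.025⌉ = 6080.
Burn-in layers = 3 × (42.7 + 3.03) = 137.19 s.
Regular layers: 6077 × (4.18 + 3.03) → 43815.17 s.
Sum: 137.19 + 43815.17 = 43952.36 s → 12.21 hours.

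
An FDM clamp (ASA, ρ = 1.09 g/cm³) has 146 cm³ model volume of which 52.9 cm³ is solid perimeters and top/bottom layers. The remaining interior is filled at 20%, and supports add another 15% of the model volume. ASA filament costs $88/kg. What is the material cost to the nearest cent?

$8.96

Interior volume = 146 − 52.9, so 93.1 cm³.
Infill volume: 0.20 × 93.1 → 18.62 cm³.
Support = 0.15 × 146, so 21.9 cm³.
Deposited volume = 52.9 + 18.62 + 21.9, so 93.42 cm³.
Mass = 93.42 × 1.09 = 101.8278 g.
Cost = 101.8278 g / 1000 × $88/kg = $8.96.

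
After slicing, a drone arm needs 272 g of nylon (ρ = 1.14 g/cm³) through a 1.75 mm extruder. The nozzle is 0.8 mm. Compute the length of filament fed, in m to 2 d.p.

Extruded volume: 272/1.14 = 238.5965 cm³ (238596.5 mm³).
Filament cross-section = π × (1.75/2)² = 2.4053 mm².
Length = 238596.5 / 2.4053 = 99196.15 mm = 99.20 m.

99.20 m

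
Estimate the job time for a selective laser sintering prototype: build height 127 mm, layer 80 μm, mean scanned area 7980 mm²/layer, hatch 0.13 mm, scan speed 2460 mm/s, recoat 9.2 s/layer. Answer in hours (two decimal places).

Layers = ⌈127/0.08⌉ = 1588.
Per-layer scan distance: 7980 / 0.13 → 61384.6 mm.
Laser time per layer: 61384.6 / 2460 → 24.9531 s.
Layer cycle = 24.9531 + 9.2 = 34.1531 s.
Total: 1588 × 34.1531 s = 54235.1228 s → 15.07 hours.

15.07 hours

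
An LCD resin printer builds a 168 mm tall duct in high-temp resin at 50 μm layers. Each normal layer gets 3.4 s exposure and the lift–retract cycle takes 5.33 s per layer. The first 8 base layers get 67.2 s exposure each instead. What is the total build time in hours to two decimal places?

8.29 hours

Layer count = ceil(168 / 0.05) = 3360.
Base layers = 8 × (67.2 + 5.33) = 580.24 s.
Remaining layers = 3352 × (3.4 + 5.33), so 29262.96 s.
Total = 580.24 + 29262.96 = 29843.2 s = 8.29 hours.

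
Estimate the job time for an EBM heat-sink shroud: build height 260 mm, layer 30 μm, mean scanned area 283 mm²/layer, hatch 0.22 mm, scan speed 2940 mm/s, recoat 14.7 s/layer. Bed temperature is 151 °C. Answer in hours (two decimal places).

36.44 hours

Layer count = ceil(260 / 0.03) = 8667.
Per-layer scan distance = 283 / 0.22, so 1286.4 mm.
Beam time per layer: 1286.4 / 2940 → 0.4376 s.
Time per layer: 0.4376 + 14.7 → 15.1376 s.
8667 layers × 15.1376 s/layer = 131197.5792 s, i.e. 36.44 hours.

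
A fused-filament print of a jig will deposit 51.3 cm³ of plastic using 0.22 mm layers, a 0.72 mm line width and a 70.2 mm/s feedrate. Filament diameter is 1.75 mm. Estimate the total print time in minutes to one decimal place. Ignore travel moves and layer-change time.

Bead cross-section: 0.22 × 0.72 → 0.1584 mm².
Toolpath length = 51.3 cm³ / 0.1584 mm² = 51300 / 0.1584 = 323863.6 mm.
Extrusion time = 323863.6 / 70.2, so 4613.4 s.
4613.4 s = 76.9 minutes.

76.9 minutes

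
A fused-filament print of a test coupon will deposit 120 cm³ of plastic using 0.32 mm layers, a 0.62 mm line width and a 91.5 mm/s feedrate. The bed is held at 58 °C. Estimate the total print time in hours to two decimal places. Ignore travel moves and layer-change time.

Extrusion cross-section = 0.32 × 0.62, so 0.1984 mm².
Toolpath length = 120 cm³ / 0.1984 mm² = 120000 / 0.1984 = 604838.7 mm.
Time extruding = 604838.7 / 91.5, so 6610.3 s.
6610.3 s = 1.84 hours.

1.84 hours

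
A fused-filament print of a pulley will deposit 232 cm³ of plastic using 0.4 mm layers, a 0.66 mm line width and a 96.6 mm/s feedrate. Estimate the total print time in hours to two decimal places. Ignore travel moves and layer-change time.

2.53 hours

Extrusion cross-section = 0.4 × 0.66, so 0.264 mm².
Path length: 232000 mm³ / 0.264 mm² → 878787.9 mm.
Extrusion time: 878787.9 / 96.6 → 9097.2 s.
9097.2 s = 2.53 hours.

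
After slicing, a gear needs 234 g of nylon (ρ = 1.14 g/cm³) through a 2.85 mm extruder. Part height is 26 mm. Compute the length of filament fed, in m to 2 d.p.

Extruded volume: 234/1.14 = 205.2632 cm³ (205263.2 mm³).
A = π r² = π × 1.425² = 6.3794 mm².
L = V/A = 205263.2/6.3794 = 32175.94 mm → 32.18 m.

32.18 m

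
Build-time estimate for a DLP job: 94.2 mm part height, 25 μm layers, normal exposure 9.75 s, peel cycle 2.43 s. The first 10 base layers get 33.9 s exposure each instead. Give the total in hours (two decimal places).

Layer count = ceil(94.2 / 0.025) = 3768.
Bottom layers = 10 × (33.9 + 2.43) = 363.3 s.
Regular layers = 3758 × (9.75 + 2.43), so 45772.44 s.
Sum: 363.3 + 45772.44 = 46135.74 s → 12.82 hours.

12.82 hours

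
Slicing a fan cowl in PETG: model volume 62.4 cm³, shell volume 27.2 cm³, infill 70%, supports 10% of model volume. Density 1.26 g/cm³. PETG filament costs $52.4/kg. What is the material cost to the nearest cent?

$3.83

Volume inside the shell = 62.4 − 27.2, so 35.2 cm³.
Infill deposited = 0.70 × 35.2 = 24.64 cm³.
Support: 0.10 × 62.4 → 6.24 cm³.
Deposited volume = 27.2 + 24.64 + 6.24, so 58.08 cm³.
Mass = 58.08 × 1.26 = 73.1808 g.
At $52.4/kg: 73.1808/1000 × 52.4 = $3.83.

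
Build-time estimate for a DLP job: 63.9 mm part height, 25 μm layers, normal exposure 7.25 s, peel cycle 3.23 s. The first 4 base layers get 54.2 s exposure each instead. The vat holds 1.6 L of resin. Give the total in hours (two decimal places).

Layers = ⌈63.9/0.025⌉ = 2556.
Burn-in layers: 4 × (54.2 + 3.23) → 229.72 s.
Normal layers: 2552 × (7.25 + 3.23) → 26744.96 s.
Sum: 229.72 + 26744.96 = 26974.68 s → 7.49 hours.

7.49 hours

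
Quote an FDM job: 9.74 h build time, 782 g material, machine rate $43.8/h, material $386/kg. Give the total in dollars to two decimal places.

Machine cost: 43.8 × 9.74 → $426.612.
Material charge: 386 × 782/1000 → $301.852.
Total = 426.612 + 301.852 = 728.464 ≈ $728.46.

$728.46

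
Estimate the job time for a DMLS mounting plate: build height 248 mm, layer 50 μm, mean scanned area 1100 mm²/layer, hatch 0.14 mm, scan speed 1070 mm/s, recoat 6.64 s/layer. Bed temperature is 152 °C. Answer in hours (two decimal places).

19.27 hours

Number of layers: 248 / 0.05 → 4960 (rounded up).
Per-layer scan distance: 1100 / 0.14 → 7857.1 mm.
Laser time per layer = 7857.1 / 1070 = 7.3431 s.
Layer cycle = 7.3431 + 6.64, so 13.9831 s.
Build time = 4960 × 13.9831 = 69356.176 s = 19.27 hours.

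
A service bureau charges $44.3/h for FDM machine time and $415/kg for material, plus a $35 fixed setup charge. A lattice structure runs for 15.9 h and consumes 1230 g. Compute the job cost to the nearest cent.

$1249.82

Machine cost = 44.3 × 15.9, so $704.37.
Material charge: 415 × 1230/1000 → $510.45.
Adding setup: 704.37 + 510.45 + 35 → $1249.82.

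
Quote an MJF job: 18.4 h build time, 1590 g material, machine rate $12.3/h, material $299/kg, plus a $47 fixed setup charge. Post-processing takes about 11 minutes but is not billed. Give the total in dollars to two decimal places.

$748.73

Machine cost: 12.3 × 18.4 → $226.32.
Feedstock cost: 299 × 1590/1000 → $475.41.
Total = 226.32 + 475.41 + 47 = $748.73.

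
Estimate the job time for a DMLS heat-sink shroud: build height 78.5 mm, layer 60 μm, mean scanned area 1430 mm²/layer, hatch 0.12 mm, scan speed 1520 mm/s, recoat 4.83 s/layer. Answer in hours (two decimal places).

Number of layers: 78.5 / 0.06 → 1309 (rounded up).
Per-layer scan distance = 1430 / 0.12 = 11916.7 mm.
Scan time per layer: 11916.7 / 1520 → 7.8399 s.
Time per layer: 7.8399 + 4.83 → 12.6699 s.
Build time = 1309 × 12.6699 = 16584.8991 s = 4.61 hours.

4.61 hours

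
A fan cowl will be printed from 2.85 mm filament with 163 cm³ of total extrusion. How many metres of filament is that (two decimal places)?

A = π r² = π × 1.425² = 6.3794 mm².
L = 163000 mm³ / 6.3794 mm² = 25550.99 mm, i.e. 25.55 m.

25.55 m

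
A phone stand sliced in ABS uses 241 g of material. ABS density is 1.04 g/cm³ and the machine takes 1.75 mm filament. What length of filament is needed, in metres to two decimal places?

Extruded volume: 241/1.04 = 231.7308 cm³ (231730.8 mm³).
Cross-section of 1.75 mm filament: π·(1.75/2)² = 2.4053 mm².
Length = 231730.8 / 2.4053 = 96341.75 mm = 96.34 m.

96.34 m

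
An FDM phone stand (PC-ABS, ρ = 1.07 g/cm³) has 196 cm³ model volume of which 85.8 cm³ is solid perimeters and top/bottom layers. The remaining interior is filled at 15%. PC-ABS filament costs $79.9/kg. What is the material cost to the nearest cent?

$8.75

Interior volume = 196 − 85.8 = 110.2 cm³.
Infill deposited: 0.15 × 110.2 → 16.53 cm³.
Deposited volume = 85.8 + 16.53, so 102.33 cm³.
Mass = 102.33 × 1.07 = 109.4931 g.
At $79.9/kg: 109.4931/1000 × 79.9 = $8.75.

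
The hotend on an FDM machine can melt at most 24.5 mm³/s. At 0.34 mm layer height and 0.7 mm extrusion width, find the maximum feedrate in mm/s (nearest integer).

103 mm/s

Extrusion cross-section: 0.34 × 0.7 → 0.238 mm².
v_max = Q/A = 24.5/0.238 = 102.94 mm/s → 103 mm/s.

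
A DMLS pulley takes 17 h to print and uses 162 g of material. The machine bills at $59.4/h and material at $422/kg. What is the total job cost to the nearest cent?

Machine cost = 59.4 × 17 = $1009.80.
Material cost: 422 × 162/1000 → $68.364.
Total = 1009.80 + 68.364 = 1078.164 ≈ $1078.16.

$1078.16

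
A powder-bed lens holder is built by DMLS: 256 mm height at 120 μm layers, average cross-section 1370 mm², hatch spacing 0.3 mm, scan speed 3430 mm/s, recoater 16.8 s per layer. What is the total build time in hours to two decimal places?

10.75 hours

Number of layers: 256 / 0.12 → 2134 (rounded up).
Scan path per layer = 1370 / 0.3, so 4566.7 mm.
Per-layer scan time: 4566.7 / 3430 → 1.3314 s.
Per-layer time: 1.3314 + 16.8 → 18.1314 s.
2134 layers × 18.1314 s/layer = 38692.4076 s, i.e. 10.75 hours.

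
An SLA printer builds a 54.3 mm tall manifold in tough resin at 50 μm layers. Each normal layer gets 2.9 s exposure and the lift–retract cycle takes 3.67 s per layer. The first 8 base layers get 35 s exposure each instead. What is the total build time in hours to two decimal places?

Layers = ⌈54.3/0.05⌉ = 1086.
Burn-in layers = 8 × (35 + 3.67) = 309.36 s.
Regular layers = 1078 × (2.9 + 3.67), so 7082.46 s.
Sum: 309.36 + 7082.46 = 7391.82 s → 2.05 hours.

2.05 hours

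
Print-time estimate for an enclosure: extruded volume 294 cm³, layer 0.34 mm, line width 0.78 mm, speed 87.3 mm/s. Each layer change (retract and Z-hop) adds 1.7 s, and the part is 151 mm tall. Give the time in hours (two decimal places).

Line area: 0.34 × 0.78 → 0.2652 mm².
Total extruded path = 294000/0.2652 = 1108597.3 mm.
Extrusion time: 1108597.3 / 87.3 → 12698.7 s.
Number of layers: 151 / 0.34 → 445 (rounded up).
Non-print overhead = 445 × 1.7 = 756.5 s.
Altogether 12698.7 + 756.5 = 13455.2 s, i.e. 3.74 hours.

3.74 hours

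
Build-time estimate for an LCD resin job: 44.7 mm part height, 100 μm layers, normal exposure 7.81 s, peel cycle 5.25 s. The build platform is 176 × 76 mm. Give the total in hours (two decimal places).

Layers = ⌈44.7/0.1⌉ = 447.
Cycle time: 7.81 + 5.25 → 13.06 s.
Total = 447 × 13.06 = 5837.82 s = 1.62 hours.

1.62 hours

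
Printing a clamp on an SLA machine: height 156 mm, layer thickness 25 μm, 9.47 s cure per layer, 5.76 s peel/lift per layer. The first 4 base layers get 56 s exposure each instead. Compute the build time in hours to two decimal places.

Layers = ⌈156/0.025⌉ = 6240.
Burn-in layers: 4 × (56 + 5.76) → 247.04 s.
Remaining layers: 6236 × (9.47 + 5.76) → 94974.28 s.
Sum: 247.04 + 94974.28 = 95221.32 s → 26.45 hours.

26.45 hours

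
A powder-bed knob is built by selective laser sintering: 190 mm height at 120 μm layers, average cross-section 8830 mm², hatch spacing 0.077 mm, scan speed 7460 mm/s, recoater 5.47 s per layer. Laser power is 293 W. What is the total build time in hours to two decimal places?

9.17 hours

Layers = ⌈190/0.12⌉ = 1584.
Scan path per layer = 8830 / 0.077, so 114675.3 mm.
Laser time per layer = 114675.3 / 7460 = 15.372 s.
Layer cycle: 15.372 + 5.47 → 20.842 s.
Build time = 1584 × 20.842 = 33013.728 s = 9.17 hours.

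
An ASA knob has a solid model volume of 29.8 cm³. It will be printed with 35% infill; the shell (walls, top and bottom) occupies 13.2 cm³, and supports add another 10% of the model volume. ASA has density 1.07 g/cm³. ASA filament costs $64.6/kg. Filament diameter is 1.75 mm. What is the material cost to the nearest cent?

$1.52

Interior volume = 29.8 − 13.2 = 16.6 cm³.
Infill deposited = 0.35 × 16.6, so 5.81 cm³.
Support: 0.10 × 29.8 → 2.98 cm³.
Total extruded: 13.2 + 5.81 + 2.98 → 21.99 cm³.
Mass: 21.99 × 1.07 → 23.5293 g.
Cost = 23.5293 g / 1000 × $64.6/kg = $1.52.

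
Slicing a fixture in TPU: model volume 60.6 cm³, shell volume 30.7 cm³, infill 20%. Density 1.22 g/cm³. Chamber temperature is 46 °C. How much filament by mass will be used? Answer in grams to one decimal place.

Infill region: 60.6 − 30.7 → 29.9 cm³.
Deposited infill = 0.20 × 29.9, so 5.98 cm³.
Total extruded = 30.7 + 5.98, so 36.68 cm³.
Mass = 36.68 × 1.22 = 44.7496 g.

44.7 g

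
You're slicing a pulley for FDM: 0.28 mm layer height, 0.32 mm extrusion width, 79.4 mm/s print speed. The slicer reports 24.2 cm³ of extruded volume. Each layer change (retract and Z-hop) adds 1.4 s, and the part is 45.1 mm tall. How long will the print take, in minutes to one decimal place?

60.5 minutes

Bead cross-section = 0.28 × 0.32 = 0.0896 mm².
Total extruded path = 24200/0.0896 = 270089.3 mm.
Print-move time = 270089.3 / 79.4, so 3401.6 s.
Number of layers: 45.1 / 0.28 → 162 (rounded up).
Non-print overhead: 162 × 1.4 → 226.8 s.
Altogether 3401.6 + 226.8 = 3628.4 s, i.e. 60.5 minutes.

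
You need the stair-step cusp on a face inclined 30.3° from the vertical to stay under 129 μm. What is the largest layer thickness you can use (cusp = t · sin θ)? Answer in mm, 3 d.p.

sin(30.3°) = 0.5045; t_max = 0.129/0.5045 = 0.256 mm.

0.256 mm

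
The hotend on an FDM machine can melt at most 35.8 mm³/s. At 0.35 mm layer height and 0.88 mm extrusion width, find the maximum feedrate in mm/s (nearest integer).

Bead cross-section: 0.35 × 0.88 → 0.308 mm².
Max speed = 35.8 / 0.308 = 116.23 ≈ 116 mm/s.

116 mm/s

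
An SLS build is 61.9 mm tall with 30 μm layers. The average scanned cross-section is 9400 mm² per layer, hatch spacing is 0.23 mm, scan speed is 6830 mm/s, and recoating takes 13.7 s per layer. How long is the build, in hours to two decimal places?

Layers = ⌈61.9/0.03⌉ = 2064.
Per-layer scan distance = 9400 / 0.23 = 40869.6 mm.
Per-layer scan time = 40869.6 / 6830 = 5.9838 s.
Per-layer time = 5.9838 + 13.7, so 19.6838 s.
2064 layers × 19.6838 s/layer = 40627.3632 s, i.e. 11.29 hours.

11.29 hours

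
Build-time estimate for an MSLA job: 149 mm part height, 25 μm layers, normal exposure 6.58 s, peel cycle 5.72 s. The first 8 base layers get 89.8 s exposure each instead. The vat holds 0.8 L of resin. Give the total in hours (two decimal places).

20.55 hours

Layers = ⌈149/0.025⌉ = 5960.
Burn-in layers = 8 × (89.8 + 5.72), so 764.16 s.
Regular layers = 5952 × (6.58 + 5.72) = 73209.6 s.
Total = 764.16 + 73209.6 = 73973.76 s = 20.55 hours.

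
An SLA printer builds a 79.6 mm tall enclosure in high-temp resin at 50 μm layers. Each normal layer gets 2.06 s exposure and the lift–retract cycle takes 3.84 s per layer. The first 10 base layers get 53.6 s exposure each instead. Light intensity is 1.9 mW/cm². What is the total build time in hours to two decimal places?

Layers = ⌈79.6/0.05⌉ = 1592.
Bottom layers = 10 × (53.6 + 3.84) = 574.4 s.
Normal layers = 1582 × (2.06 + 3.84), so 9333.8 s.
Total = 574.4 + 9333.8 = 9908.2 s = 2.75 hours.

2.75 hours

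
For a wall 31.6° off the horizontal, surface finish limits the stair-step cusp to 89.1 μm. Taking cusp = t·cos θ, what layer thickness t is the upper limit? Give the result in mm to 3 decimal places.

0.105 mm

cos(31.6°) = 0.8517; t_max = 0.0891/0.8517 = 0.105 mm.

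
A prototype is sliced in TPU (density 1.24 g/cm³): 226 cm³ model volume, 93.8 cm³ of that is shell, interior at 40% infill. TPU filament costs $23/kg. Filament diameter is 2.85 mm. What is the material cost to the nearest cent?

Infill region: 226 − 93.8 → 132.2 cm³.
Deposited infill: 0.40 × 132.2 → 52.88 cm³.
Total extruded = 93.8 + 52.88, so 146.68 cm³.
Mass: 146.68 × 1.24 → 181.8832 g.
At $23/kg: 181.8832/1000 × 23 = $4.18.

$4.18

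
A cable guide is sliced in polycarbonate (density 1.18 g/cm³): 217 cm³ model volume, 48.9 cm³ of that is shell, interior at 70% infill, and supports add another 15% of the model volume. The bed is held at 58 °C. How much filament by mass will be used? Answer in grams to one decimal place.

Interior volume: 217 − 48.9 → 168.1 cm³.
Infill deposited = 0.70 × 168.1 = 117.67 cm³.
Support = 0.15 × 217 = 32.55 cm³.
Total extruded = 48.9 + 117.67 + 32.55 = 199.12 cm³.
Mass = 199.12 × 1.18, so 234.9616 g.

235.0 g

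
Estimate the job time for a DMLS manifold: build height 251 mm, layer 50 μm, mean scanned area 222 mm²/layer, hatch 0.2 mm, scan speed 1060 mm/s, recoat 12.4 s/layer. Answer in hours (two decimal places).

18.75 hours

Number of layers: 251 / 0.05 → 5020 (rounded up).
Scan path per layer = 222 / 0.2, so 1110 mm.
Scan time per layer = 1110 / 1060 = 1.0472 s.
Per-layer time = 1.0472 + 12.4, so 13.4472 s.
5020 layers × 13.4472 s/layer = 67504.944 s, i.e. 18.75 hours.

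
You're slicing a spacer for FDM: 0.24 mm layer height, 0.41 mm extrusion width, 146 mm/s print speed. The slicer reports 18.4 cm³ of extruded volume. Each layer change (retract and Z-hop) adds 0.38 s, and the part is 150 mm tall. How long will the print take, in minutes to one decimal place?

25.3 minutes

Extrusion cross-section = 0.24 × 0.41 = 0.0984 mm².
Toolpath length = 18.4 cm³ / 0.0984 mm² = 18400 / 0.0984 = 186991.9 mm.
Time extruding = 186991.9 / 146 = 1280.8 s.
Layer count = ceil(150 / 0.24) = 625.
Z-hop total = 625 × 0.38, so 237.5 s.
Total = 1280.8 + 237.5 = 1518.3 s = 25.3 minutes.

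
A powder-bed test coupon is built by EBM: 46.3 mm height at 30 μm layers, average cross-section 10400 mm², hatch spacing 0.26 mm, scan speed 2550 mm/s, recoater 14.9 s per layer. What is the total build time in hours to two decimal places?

Number of layers: 46.3 / 0.03 → 1544 (rounded up).
Scan path per layer: 10400 / 0.26 → 40000 mm.
Per-layer scan time = 40000 / 2550, so 15.6863 s.
Layer cycle = 15.6863 + 14.9 = 30.5863 s.
Total: 1544 × 30.5863 s = 47225.2472 s → 13.12 hours.

13.12 hours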